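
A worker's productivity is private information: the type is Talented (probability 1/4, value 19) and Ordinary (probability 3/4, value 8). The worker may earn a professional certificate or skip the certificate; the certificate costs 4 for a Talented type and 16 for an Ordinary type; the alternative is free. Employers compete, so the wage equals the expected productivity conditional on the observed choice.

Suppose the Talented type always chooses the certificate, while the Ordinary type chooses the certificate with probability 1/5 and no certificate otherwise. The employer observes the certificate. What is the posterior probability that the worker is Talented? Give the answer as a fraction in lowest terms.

5/8

P(the certificate) = (1/4)·1 + (3/4)·(1/5) = 2/5.
By Bayes' rule, P(Talented | the certificate) = (1/4) / (2/5) = 5/8.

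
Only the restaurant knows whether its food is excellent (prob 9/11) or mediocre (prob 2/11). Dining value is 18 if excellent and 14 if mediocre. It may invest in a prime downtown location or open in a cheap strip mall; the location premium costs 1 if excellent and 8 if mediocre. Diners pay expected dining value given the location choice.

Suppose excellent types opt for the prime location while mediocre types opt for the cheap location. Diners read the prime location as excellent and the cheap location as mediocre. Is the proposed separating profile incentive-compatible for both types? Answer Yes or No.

Under these beliefs, the prime location earns price premium 18 and the cheap location earns price premium 14.
excellent: the prime location nets 18 − 1 = 17; the cheap location nets 14. excellent prefers the prime location.
mediocre: the prime location nets 18 − 8 = 10; the cheap location nets 14. mediocre prefers the cheap location.
Neither type deviates, so the separating profile is an equilibrium.

Yes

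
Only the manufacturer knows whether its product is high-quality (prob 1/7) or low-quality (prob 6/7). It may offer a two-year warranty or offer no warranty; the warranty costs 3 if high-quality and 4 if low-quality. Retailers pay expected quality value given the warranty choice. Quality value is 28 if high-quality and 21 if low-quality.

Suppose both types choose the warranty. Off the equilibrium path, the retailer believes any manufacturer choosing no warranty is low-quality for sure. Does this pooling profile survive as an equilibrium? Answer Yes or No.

On path, the retailer holds the prior and pays 1/7·28 + 6/7·21 = 22. Off path (no warranty), believing low-quality, it pays 21.
high-quality: the warranty nets 22 − 3 = 19; no warranty nets 21. high-quality would deviate.
low-quality: the warranty nets 22 − 4 = 18; no warranty nets 21. low-quality would deviate.
A type deviates, so pooling fails.

No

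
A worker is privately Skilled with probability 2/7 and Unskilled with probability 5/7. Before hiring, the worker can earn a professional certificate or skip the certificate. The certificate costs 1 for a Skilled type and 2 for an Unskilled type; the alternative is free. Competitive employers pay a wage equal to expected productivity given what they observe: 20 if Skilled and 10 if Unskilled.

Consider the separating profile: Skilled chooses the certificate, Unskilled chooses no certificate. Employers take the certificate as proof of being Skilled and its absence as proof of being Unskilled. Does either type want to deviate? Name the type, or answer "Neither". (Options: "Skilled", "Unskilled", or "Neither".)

The certificate pays 20; no certificate pays 10.
Skilled: assigned the certificate, nets 20 − 1 = 19; deviating to no certificate nets 10.
Unskilled: assigned no certificate, nets 10; deviating to the certificate nets 20 − 2 = 18.
The Unskilled type gains 8 by deviating.

Unskilled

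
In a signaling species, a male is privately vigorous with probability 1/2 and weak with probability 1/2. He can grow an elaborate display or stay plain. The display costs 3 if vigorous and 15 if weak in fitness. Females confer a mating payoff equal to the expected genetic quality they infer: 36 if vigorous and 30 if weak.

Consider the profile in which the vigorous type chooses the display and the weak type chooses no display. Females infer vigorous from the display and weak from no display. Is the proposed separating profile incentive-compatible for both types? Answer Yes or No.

Yes

Under these beliefs, the display earns mating payoff 36 and no display earns mating payoff 30.
vigorous: the display nets 36 − 3 = 33; no display nets 30. vigorous prefers the display.
weak: the display nets 36 − 15 = 21; no display nets 30. weak prefers no display.
Neither type deviates, so the separating profile is an equilibrium.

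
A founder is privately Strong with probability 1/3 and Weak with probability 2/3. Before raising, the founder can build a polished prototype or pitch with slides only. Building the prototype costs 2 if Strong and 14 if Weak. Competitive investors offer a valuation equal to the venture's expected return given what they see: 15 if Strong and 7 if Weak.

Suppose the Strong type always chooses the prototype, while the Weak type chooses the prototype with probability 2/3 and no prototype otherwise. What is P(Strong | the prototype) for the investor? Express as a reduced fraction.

3/7

P(the prototype) = (1/3)·1 + (2/3)·(2/3) = 7/9.
By Bayes' rule, P(Strong | the prototype) = (1/3) / (7/9) = 3/7.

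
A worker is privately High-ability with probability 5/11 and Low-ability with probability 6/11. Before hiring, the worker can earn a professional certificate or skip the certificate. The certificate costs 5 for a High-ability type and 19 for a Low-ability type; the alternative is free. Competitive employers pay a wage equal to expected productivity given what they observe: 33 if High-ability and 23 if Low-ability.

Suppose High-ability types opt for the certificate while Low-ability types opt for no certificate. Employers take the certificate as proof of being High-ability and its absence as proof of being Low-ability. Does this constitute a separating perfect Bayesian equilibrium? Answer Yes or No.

Yes

Under these beliefs, the certificate earns wage 33 and no certificate earns wage 23.
High-ability: the certificate nets 33 − 5 = 28; no certificate nets 23. High-ability prefers the certificate.
Low-ability: the certificate nets 33 − 19 = 14; no certificate nets 23. Low-ability prefers no certificate.
Neither type deviates, so the separating profile is an equilibrium.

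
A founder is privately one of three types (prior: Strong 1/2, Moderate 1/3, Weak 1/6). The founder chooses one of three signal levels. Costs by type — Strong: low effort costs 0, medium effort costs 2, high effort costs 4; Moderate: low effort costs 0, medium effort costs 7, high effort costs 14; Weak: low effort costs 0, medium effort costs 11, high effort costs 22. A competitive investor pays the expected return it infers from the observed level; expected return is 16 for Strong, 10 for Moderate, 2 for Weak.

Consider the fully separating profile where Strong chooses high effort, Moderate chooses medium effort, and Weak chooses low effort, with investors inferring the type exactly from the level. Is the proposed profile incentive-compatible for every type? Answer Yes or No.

Yes

Separating valuations: high effort → 16, medium effort → 10, low effort → 2.
Strong (assigned high effort): low effort: 2 − 0 = 2; medium effort: 10 − 2 = 8; high effort: 16 − 4 = 12. Strong stays.
Moderate (assigned medium effort): low effort: 2 − 0 = 2; medium effort: 10 − 7 = 3; high effort: 16 − 14 = 2. Moderate stays.
Weak (assigned low effort): low effort: 2 − 0 = 2; medium effort: 10 − 11 = -1; high effort: 16 − 22 = -6. Weak stays.
Every type prefers its assigned level; separation holds.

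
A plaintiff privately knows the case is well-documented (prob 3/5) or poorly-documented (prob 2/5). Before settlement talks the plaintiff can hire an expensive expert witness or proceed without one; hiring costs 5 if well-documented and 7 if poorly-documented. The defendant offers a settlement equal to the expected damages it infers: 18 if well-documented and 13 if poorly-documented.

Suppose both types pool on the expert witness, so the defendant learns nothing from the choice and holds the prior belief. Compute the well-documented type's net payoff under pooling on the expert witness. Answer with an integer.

11

Pooled settlement = 3/5·18 + 2/5·13 = 16.
well-documented pays cost 5 for the expert witness, so net payoff = 16 − 5 = 11.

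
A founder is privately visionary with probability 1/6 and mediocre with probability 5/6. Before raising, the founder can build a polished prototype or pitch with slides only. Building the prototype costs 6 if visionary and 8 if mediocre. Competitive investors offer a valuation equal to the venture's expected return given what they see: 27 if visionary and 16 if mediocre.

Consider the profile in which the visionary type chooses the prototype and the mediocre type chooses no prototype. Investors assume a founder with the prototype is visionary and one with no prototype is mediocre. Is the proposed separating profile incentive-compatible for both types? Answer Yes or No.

Under these beliefs, the prototype earns valuation 27 and no prototype earns valuation 16.
visionary: the prototype nets 27 − 6 = 21; no prototype nets 16. visionary prefers the prototype.
mediocre: the prototype nets 27 − 8 = 19; no prototype nets 16. mediocre would deviate to the prototype.
mediocre has a profitable deviation, so the profile is not an equilibrium.

No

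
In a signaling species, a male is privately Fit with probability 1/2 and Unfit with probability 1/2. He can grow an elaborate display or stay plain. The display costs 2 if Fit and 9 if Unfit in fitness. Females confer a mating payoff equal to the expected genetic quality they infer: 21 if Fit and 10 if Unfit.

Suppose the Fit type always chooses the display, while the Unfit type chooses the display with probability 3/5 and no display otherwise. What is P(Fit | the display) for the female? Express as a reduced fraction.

P(the display) = (1/2)·1 + (1/2)·(3/5) = 4/5.
By Bayes' rule, P(Fit | the display) = (1/2) / (4/5) = 5/8.

5/8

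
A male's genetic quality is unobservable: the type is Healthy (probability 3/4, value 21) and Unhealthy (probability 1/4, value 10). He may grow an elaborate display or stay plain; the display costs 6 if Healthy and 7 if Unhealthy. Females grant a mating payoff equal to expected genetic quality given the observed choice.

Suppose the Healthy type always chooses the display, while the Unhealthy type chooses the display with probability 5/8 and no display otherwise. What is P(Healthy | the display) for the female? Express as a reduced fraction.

24/29

P(the display) = (3/4)·1 + (1/4)·(5/8) = 29/32.
By Bayes' rule, P(Healthy | the display) = (3/4) / (29/32) = 24/29.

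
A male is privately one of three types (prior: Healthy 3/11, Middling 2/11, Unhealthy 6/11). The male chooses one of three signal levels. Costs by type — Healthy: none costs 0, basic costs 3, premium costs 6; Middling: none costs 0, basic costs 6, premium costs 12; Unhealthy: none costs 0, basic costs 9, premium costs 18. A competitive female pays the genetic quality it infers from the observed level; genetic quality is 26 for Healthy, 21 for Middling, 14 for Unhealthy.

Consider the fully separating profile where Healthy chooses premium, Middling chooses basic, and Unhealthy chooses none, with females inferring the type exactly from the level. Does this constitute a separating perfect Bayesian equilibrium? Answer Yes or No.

Separating mating payoffs: premium → 26, basic → 21, none → 14.
Healthy (assigned premium): none: 14 − 0 = 14; basic: 21 − 3 = 18; premium: 26 − 6 = 20. Healthy stays.
Middling (assigned basic): none: 14 − 0 = 14; basic: 21 − 6 = 15; premium: 26 − 12 = 14. Middling stays.
Unhealthy (assigned none): none: 14 − 0 = 14; basic: 21 − 9 = 12; premium: 26 − 18 = 8. Unhealthy stays.
Every type prefers its assigned level; separation holds.

Yes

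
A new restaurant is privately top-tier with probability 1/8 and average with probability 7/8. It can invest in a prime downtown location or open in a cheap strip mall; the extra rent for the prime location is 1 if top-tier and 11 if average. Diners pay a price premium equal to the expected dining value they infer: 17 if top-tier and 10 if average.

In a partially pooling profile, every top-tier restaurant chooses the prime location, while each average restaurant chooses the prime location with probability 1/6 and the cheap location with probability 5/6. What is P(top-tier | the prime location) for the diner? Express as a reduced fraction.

6/13

P(the prime location) = (1/8)·1 + (7/8)·(1/6) = 13/48.
By Bayes' rule, P(top-tier | the prime location) = (1/8) / (13/48) = 6/13.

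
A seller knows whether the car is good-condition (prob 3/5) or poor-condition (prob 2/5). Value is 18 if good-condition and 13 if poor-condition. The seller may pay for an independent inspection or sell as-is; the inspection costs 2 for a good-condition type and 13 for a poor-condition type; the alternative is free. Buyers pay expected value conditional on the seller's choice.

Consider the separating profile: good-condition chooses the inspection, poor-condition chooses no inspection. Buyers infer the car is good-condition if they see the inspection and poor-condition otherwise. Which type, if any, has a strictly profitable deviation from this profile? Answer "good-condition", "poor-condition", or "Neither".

The inspection pays 18; no inspection pays 13.
good-condition: assigned the inspection, nets 18 − 2 = 16; deviating to no inspection nets 13.
poor-condition: assigned no inspection, nets 13; deviating to the inspection nets 18 − 13 = 5.
Both types strictly prefer their assigned action; no profitable deviation.

Neither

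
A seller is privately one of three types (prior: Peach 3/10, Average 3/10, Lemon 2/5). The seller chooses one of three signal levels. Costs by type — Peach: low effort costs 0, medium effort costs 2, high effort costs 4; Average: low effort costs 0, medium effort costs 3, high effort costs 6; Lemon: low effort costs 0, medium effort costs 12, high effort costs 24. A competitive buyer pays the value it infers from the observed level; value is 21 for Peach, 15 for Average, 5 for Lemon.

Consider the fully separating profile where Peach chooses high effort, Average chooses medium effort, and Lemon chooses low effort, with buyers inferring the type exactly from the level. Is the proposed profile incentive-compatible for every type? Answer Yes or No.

No

Separating prices: high effort → 21, medium effort → 15, low effort → 5.
Peach (assigned high effort): low effort: 5 − 0 = 5; medium effort: 15 − 2 = 13; high effort: 21 − 4 = 17. Peach stays.
Average (assigned medium effort): low effort: 5 − 0 = 5; medium effort: 15 − 3 = 12; high effort: 21 − 6 = 15. Average prefers high effort.
Lemon (assigned low effort): low effort: 5 − 0 = 5; medium effort: 15 − 12 = 3; high effort: 21 − 24 = -3. Lemon stays.
At least one type deviates; the separating profile fails.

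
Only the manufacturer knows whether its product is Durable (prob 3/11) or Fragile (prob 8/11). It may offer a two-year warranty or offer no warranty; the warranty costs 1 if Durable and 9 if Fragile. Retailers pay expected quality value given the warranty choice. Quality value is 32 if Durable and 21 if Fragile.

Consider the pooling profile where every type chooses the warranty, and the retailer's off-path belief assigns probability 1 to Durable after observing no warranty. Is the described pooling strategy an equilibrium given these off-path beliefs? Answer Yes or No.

On path, the retailer holds the prior and pays 3/11·32 + 8/11·21 = 24. Off path (no warranty), believing Durable, it pays 32.
Durable: the warranty nets 24 − 1 = 23; no warranty nets 32. Durable would deviate.
Fragile: the warranty nets 24 − 9 = 15; no warranty nets 32. Fragile would deviate.
A type deviates, so pooling fails.

No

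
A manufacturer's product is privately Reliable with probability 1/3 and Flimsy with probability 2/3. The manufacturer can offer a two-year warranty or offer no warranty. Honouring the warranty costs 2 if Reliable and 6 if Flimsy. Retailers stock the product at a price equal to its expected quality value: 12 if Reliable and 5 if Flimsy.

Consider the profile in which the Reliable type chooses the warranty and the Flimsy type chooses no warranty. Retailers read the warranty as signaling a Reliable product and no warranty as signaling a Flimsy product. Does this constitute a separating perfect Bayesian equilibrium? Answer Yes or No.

No

Under these beliefs, the warranty earns price 12 and no warranty earns price 5.
Reliable: the warranty nets 12 − 2 = 10; no warranty nets 5. Reliable prefers the warranty.
Flimsy: the warranty nets 12 − 6 = 6; no warranty nets 5. Flimsy would deviate to the warranty.
Flimsy has a profitable deviation, so the profile is not an equilibrium.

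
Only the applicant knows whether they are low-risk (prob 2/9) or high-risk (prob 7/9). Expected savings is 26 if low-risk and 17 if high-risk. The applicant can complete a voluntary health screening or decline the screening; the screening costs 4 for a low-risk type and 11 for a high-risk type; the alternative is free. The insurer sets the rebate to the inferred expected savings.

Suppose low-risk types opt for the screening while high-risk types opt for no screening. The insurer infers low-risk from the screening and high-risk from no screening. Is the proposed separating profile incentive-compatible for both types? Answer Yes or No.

Under these beliefs, the screening earns rebate 26 and no screening earns rebate 17.
low-risk: the screening nets 26 − 4 = 22; no screening nets 17. low-risk prefers the screening.
high-risk: the screening nets 26 − 11 = 15; no screening nets 17. high-risk prefers no screening.
Neither type deviates, so the separating profile is an equilibrium.

Yes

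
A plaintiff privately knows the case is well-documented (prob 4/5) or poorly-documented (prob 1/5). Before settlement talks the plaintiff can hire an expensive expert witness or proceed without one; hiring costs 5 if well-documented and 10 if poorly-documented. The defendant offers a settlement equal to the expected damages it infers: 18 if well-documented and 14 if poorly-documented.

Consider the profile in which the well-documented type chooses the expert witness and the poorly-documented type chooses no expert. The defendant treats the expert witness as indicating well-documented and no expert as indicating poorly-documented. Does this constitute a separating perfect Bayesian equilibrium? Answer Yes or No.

Under these beliefs, the expert witness earns settlement 18 and no expert earns settlement 14.
well-documented: the expert witness nets 18 − 5 = 13; no expert nets 14. well-documented would deviate to no expert.
poorly-documented: the expert witness nets 18 − 10 = 8; no expert nets 14. poorly-documented prefers no expert.
well-documented has a profitable deviation, so the profile is not an equilibrium.

No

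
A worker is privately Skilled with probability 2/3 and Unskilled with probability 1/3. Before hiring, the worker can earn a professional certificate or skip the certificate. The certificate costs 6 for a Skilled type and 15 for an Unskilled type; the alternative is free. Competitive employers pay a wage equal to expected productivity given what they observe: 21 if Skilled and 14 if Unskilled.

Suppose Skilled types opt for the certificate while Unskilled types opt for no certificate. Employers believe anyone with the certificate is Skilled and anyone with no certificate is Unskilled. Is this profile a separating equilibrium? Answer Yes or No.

Yes

Under these beliefs, the certificate earns wage 21 and no certificate earns wage 14.
Skilled: the certificate nets 21 − 6 = 15; no certificate nets 14. Skilled prefers the certificate.
Unskilled: the certificate nets 21 − 15 = 6; no certificate nets 14. Unskilled prefers no certificate.
Neither type deviates, so the separating profile is an equilibrium.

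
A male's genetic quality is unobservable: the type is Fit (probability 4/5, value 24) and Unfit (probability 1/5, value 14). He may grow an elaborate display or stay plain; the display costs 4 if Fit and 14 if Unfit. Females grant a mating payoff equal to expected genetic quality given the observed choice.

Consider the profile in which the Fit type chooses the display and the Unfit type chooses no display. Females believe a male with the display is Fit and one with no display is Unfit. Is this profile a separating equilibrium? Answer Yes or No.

Under these beliefs, the display earns mating payoff 24 and no display earns mating payoff 14.
Fit: the display nets 24 − 4 = 20; no display nets 14. Fit prefers the display.
Unfit: the display nets 24 − 14 = 10; no display nets 14. Unfit prefers no display.
Neither type deviates, so the separating profile is an equilibrium.

Yes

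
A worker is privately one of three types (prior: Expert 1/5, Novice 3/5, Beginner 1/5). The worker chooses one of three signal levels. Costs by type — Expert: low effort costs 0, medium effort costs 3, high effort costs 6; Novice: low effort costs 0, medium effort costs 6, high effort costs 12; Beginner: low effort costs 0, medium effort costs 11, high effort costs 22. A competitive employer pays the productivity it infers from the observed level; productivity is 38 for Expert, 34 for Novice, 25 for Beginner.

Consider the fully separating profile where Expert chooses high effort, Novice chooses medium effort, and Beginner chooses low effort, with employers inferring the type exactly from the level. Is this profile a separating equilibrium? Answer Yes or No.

Separating wages: high effort → 38, medium effort → 34, low effort → 25.
Expert (assigned high effort): low effort: 25 − 0 = 25; medium effort: 34 − 3 = 31; high effort: 38 − 6 = 32. Expert stays.
Novice (assigned medium effort): low effort: 25 − 0 = 25; medium effort: 34 − 6 = 28; high effort: 38 − 12 = 26. Novice stays.
Beginner (assigned low effort): low effort: 25 − 0 = 25; medium effort: 34 − 11 = 23; high effort: 38 − 22 = 16. Beginner stays.
Every type prefers its assigned level; separation holds.

Yes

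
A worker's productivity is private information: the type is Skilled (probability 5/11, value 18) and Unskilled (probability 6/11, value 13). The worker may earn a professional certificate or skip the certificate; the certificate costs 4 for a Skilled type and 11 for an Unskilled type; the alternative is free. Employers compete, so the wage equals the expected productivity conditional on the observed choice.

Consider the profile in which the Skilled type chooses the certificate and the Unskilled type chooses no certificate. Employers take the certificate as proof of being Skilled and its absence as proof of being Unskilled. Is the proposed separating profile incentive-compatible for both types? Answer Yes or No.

Yes

Under these beliefs, the certificate earns wage 18 and no certificate earns wage 13.
Skilled: the certificate nets 18 − 4 = 14; no certificate nets 13. Skilled prefers the certificate.
Unskilled: the certificate nets 18 − 11 = 7; no certificate nets 13. Unskilled prefers no certificate.
Neither type deviates, so the separating profile is an equilibrium.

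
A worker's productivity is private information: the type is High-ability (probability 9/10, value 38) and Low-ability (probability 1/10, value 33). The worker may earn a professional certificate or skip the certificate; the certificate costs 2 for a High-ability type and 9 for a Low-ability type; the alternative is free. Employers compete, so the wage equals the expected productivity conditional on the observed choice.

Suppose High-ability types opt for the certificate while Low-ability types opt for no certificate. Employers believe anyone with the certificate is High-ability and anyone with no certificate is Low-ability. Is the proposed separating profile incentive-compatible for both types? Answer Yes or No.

Yes

Under these beliefs, the certificate earns wage 38 and no certificate earns wage 33.
High-ability: the certificate nets 38 − 2 = 36; no certificate nets 33. High-ability prefers the certificate.
Low-ability: the certificate nets 38 − 9 = 29; no certificate nets 33. Low-ability prefers no certificate.
Neither type deviates, so the separating profile is an equilibrium.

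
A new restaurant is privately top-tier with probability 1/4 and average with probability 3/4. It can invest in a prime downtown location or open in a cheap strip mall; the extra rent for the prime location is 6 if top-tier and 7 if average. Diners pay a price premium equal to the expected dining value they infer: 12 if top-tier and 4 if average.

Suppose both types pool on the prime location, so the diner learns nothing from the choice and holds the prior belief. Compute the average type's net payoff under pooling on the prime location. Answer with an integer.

-1

Pooled price premium = 1/4·12 + 3/4·4 = 6.
average pays cost 7 for the prime location, so net payoff = 6 − 7 = -1.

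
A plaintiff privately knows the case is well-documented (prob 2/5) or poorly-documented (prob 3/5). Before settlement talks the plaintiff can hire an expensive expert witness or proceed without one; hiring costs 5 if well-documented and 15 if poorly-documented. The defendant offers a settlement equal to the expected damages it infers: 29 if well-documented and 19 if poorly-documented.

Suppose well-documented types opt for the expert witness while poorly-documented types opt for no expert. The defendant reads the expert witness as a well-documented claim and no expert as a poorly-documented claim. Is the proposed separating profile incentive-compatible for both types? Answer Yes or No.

Under these beliefs, the expert witness earns settlement 29 and no expert earns settlement 19.
well-documented: the expert witness nets 29 − 5 = 24; no expert nets 19. well-documented prefers the expert witness.
poorly-documented: the expert witness nets 29 − 15 = 14; no expert nets 19. poorly-documented prefers no expert.
Neither type deviates, so the separating profile is an equilibrium.

Yes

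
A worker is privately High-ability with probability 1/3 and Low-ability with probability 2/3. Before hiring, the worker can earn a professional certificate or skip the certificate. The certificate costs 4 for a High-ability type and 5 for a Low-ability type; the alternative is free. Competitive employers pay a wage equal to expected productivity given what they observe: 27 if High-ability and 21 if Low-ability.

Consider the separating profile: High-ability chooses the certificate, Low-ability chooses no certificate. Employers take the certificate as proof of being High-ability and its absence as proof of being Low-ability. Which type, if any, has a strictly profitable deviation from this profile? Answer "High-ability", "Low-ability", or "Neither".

The certificate pays 27; no certificate pays 21.
High-ability: assigned the certificate, nets 27 − 4 = 23; deviating to no certificate nets 21.
Low-ability: assigned no certificate, nets 21; deviating to the certificate nets 27 − 5 = 22.
The Low-ability type gains 1 by deviating.

Low-ability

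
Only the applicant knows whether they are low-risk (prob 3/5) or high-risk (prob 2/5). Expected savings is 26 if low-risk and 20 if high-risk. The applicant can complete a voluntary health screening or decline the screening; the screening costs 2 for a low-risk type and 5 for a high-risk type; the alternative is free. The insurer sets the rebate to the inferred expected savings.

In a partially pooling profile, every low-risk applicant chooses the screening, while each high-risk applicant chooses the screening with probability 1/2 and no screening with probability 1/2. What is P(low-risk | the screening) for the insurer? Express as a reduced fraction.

3/4

P(the screening) = (3/5)·1 + (2/5)·(1/2) = 4/5.
By Bayes' rule, P(low-risk | the screening) = (3/5) / (4/5) = 3/4.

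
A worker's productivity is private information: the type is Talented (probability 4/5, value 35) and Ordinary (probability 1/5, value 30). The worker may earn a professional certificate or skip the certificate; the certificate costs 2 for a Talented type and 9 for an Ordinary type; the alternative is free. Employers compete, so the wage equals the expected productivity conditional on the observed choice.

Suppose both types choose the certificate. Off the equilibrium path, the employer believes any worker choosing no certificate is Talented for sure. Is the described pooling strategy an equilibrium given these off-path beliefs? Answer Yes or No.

No

On path, the employer holds the prior and pays 4/5·35 + 1/5·30 = 34. Off path (no certificate), believing Talented, it pays 35.
Talented: the certificate nets 34 − 2 = 32; no certificate nets 35. Talented would deviate.
Ordinary: the certificate nets 34 − 9 = 25; no certificate nets 35. Ordinary would deviate.
A type deviates, so pooling fails.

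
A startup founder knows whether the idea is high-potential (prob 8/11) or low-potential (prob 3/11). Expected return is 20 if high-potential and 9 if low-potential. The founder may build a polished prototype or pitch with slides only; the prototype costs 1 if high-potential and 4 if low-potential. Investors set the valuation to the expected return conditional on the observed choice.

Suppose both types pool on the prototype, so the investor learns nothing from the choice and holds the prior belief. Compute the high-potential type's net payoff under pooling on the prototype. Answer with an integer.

16

Pooled valuation = 8/11·20 + 3/11·9 = 17.
high-potential pays cost 1 for the prototype, so net payoff = 17 − 1 = 16.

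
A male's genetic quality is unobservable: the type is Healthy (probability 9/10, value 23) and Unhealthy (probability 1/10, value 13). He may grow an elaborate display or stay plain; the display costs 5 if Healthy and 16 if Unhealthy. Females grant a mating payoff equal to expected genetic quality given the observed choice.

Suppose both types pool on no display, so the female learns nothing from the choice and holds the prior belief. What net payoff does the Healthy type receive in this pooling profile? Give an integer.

22

Pooled mating payoff = 9/10·23 + 1/10·13 = 22.
Healthy pays no cost for no display, so net payoff = 22.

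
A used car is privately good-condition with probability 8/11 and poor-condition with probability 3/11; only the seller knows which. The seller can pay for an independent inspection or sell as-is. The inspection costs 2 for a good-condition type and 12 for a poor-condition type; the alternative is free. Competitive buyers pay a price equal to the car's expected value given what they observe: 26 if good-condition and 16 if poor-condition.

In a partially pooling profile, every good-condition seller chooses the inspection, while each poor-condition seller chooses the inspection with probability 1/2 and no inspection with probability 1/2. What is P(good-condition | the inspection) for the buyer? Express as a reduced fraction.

P(the inspection) = (8/11)·1 + (3/11)·(1/2) = 19/22.
By Bayes' rule, P(good-condition | the inspection) = (8/11) / (19/22) = 16/19.

16/19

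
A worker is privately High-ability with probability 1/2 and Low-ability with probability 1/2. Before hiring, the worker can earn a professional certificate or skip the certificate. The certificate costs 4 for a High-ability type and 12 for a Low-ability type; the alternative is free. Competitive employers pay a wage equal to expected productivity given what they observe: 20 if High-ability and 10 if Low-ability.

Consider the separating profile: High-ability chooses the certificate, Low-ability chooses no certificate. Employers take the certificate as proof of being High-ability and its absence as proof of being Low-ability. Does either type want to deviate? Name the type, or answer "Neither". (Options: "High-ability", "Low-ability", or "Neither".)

Neither

The certificate pays 20; no certificate pays 10.
High-ability: assigned the certificate, nets 20 − 4 = 16; deviating to no certificate nets 10.
Low-ability: assigned no certificate, nets 10; deviating to the certificate nets 20 − 12 = 8.
Both types strictly prefer their assigned action; no profitable deviation.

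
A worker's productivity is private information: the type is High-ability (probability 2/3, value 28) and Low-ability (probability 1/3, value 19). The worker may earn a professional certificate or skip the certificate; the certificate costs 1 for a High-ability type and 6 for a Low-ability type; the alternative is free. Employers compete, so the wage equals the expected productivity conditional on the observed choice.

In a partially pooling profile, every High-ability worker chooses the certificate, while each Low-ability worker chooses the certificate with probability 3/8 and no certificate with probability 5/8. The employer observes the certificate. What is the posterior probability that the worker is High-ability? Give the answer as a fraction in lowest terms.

16/19

P(the certificate) = (2/3)·1 + (1/3)·(3/8) = 19/24.
By Bayes' rule, P(High-ability | the certificate) = (2/3) / (19/24) = 16/19.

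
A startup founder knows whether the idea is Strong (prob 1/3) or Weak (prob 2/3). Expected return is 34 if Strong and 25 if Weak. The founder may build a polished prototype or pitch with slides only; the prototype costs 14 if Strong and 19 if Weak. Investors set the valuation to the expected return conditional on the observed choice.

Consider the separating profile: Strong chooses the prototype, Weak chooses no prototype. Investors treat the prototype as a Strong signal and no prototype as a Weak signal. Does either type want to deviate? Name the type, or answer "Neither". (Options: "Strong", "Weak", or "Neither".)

Strong

The prototype pays 34; no prototype pays 25.
Strong: assigned the prototype, nets 34 − 14 = 20; deviating to no prototype nets 25.
Weak: assigned no prototype, nets 25; deviating to the prototype nets 34 − 19 = 15.
The Strong type gains 5 by deviating.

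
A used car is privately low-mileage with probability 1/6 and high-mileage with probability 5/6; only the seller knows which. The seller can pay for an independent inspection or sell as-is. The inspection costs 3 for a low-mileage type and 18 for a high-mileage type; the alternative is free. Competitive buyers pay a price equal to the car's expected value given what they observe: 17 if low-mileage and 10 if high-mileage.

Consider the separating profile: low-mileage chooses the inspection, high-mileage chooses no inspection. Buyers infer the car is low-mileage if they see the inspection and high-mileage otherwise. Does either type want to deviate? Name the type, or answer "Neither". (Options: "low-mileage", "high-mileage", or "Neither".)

The inspection pays 17; no inspection pays 10.
low-mileage: assigned the inspection, nets 17 − 3 = 14; deviating to no inspection nets 10.
high-mileage: assigned no inspection, nets 10; deviating to the inspection nets 17 − 18 = -1.
Both types strictly prefer their assigned action; no profitable deviation.

Neither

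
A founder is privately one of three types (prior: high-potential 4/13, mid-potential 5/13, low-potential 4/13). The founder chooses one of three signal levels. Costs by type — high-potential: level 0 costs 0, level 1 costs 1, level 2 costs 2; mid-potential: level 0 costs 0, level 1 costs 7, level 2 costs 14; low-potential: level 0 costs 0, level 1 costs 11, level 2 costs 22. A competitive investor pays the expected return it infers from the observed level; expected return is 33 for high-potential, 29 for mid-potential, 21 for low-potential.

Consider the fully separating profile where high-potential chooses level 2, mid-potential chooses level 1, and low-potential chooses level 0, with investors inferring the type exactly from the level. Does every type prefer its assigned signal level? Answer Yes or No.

Yes

Separating valuations: level 2 → 33, level 1 → 29, level 0 → 21.
high-potential (assigned level 2): level 0: 21 − 0 = 21; level 1: 29 − 1 = 28; level 2: 33 − 2 = 31. high-potential stays.
mid-potential (assigned level 1): level 0: 21 − 0 = 21; level 1: 29 − 7 = 22; level 2: 33 − 14 = 19. mid-potential stays.
low-potential (assigned level 0): level 0: 21 − 0 = 21; level 1: 29 − 11 = 18; level 2: 33 − 22 = 11. low-potential stays.
Every type prefers its assigned level; separation holds.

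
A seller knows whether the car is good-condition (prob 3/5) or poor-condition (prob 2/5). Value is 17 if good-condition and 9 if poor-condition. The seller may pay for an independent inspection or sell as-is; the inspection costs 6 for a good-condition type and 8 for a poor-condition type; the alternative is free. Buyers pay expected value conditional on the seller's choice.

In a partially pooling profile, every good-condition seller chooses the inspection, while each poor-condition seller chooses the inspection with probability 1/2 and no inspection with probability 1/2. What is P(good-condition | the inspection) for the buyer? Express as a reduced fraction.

P(the inspection) = (3/5)·1 + (2/5)·(1/2) = 4/5.
By Bayes' rule, P(good-condition | the inspection) = (3/5) / (4/5) = 3/4.

3/4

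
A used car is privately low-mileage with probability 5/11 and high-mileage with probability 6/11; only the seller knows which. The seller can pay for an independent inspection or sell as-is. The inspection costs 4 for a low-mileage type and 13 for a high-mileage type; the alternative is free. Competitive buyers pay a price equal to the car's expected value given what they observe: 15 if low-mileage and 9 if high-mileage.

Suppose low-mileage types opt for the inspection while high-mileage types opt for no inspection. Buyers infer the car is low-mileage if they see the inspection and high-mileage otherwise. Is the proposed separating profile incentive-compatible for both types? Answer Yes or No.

Yes

Under these beliefs, the inspection earns price 15 and no inspection earns price 9.
low-mileage: the inspection nets 15 − 4 = 11; no inspection nets 9. low-mileage prefers the inspection.
high-mileage: the inspection nets 15 − 13 = 2; no inspection nets 9. high-mileage prefers no inspection.
Neither type deviates, so the separating profile is an equilibrium.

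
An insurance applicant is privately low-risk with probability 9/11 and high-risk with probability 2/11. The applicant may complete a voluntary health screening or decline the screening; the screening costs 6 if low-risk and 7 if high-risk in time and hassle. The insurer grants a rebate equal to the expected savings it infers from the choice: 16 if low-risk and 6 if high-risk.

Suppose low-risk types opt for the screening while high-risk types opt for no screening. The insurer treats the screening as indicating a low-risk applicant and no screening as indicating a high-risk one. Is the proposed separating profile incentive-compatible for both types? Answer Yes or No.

Under these beliefs, the screening earns rebate 16 and no screening earns rebate 6.
low-risk: the screening nets 16 − 6 = 10; no screening nets 6. low-risk prefers the screening.
high-risk: the screening nets 16 − 7 = 9; no screening nets 6. high-risk would deviate to the screening.
high-risk has a profitable deviation, so the profile is not an equilibrium.

No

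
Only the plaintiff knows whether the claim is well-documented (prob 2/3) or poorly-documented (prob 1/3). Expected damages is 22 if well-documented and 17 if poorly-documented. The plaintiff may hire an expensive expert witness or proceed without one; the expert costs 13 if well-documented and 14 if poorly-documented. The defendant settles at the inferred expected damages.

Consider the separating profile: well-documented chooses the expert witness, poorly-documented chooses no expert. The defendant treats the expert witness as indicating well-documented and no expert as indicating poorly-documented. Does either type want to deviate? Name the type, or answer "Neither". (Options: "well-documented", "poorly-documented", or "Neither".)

The expert witness pays 22; no expert pays 17.
well-documented: assigned the expert witness, nets 22 − 13 = 9; deviating to no expert nets 17.
poorly-documented: assigned no expert, nets 17; deviating to the expert witness nets 22 − 14 = 8.
The well-documented type gains 8 by deviating.

well-documented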